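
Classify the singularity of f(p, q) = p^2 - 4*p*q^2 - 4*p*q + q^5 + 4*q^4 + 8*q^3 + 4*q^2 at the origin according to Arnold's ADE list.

The Hessian of f at 0 is [[2, -4], [-4, 8]] with rank 1, so corank 1. A Groebner basis of the Jacobian ideal J(f) in C{p,q} is {p^2 - 4*p*q + 2*p - 4*q, -p/2 + q^2 + q}; counting standard monomials gives mu = 4. Corank 1: A-series; mu = 4 gives A_4.

A_4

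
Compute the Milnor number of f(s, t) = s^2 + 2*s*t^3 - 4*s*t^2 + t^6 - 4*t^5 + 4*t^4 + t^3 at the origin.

The Hessian of f at 0 has rank 1. Corank 1: A-series; mu = 2 gives A_2.

2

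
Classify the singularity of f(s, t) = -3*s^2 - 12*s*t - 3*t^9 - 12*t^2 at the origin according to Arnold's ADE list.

A8

The Hessian of f at 0 is [[-6, -12], [-12, -24]] with rank 1, so corank 1. A Groebner basis of the Jacobian ideal J(f) in C{s,t} is {t^8, s + 2*t}; counting standard monomials gives mu = 8. Corank 1: A-series; mu = 8 gives A_8.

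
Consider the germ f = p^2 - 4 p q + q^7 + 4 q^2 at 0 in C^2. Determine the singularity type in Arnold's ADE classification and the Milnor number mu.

Type A6, Milnor number mu = 6.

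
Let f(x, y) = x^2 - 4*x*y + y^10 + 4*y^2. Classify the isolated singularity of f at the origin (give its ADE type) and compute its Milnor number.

The Hessian of f at 0 has rank 1. Corank 1: A-series; mu = 9 gives A_9.

Type A9, Milnor number mu = 9.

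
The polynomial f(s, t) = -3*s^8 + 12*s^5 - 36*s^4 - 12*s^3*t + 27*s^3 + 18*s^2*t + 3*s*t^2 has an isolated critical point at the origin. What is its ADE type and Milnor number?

Type D_9, Milnor number mu = 9.

The Hessian of f at 0 is [[0, 0], [0, 0]] with rank 0, so corank 2. A Groebner basis of the Jacobian ideal J(f) in C{s,t} is {s^2*t^2 - 3*s*t^2/2 - t^3/2, 56*s^2*t + 243*s^2/4 + s*t^3 + 27*s*t^2 + 69*s*t/4 + 9*t^3/2 - t^2, -939*s^2*t/2 - 2187*s^2/4 - 189*s*t^2 - 585*s*t/4 + t^4 - 27*t^3 + 12*t^2, s^3 - 3*s^2/2 - s*t/2}; counting standard monomials gives mu = 9. Corank 2; j^3 = 3*s*(3*s + t)^2 has shape L^2 M (L != M), so D-series; mu = 9 gives D_9.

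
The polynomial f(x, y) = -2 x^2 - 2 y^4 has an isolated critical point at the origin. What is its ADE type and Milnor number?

Type A_{3}, Milnor number mu = 3.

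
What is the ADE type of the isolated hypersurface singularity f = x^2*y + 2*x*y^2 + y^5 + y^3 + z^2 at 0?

D6

The Hessian of f at 0 is [[0, 0, 0], [0, 0, 0], [0, 0, 2]] with rank 1, so corank 2. A Groebner basis of the Jacobian ideal J(f) in C{x,y,z} is {x^2/5 + y^4 - y^2/5, x^3 + y^3, x*y + y^2, z}; counting standard monomials gives mu = 6. Corank 2; j^3 = y*(x + y)^2 has shape L^2 M (L != M), so D-series; mu = 6 gives D_6.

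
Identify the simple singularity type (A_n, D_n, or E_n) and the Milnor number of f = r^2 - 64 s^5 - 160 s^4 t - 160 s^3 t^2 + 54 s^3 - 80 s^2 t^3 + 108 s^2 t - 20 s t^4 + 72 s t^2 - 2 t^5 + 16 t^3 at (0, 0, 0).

The Hessian of f at 0 has rank 1. Corank 2; j^3 = 2*(3*s + 2*t)^3 is a perfect cube, so E-series; the 5-jet and mu = 8 give E_8.

Type E_{8}, Milnor number mu = 8.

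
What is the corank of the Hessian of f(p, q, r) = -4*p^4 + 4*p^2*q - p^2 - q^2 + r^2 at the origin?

The Hessian at 0 is [[-2, 0, 0], [0, -2, 0], [0, 0, 2]] of rank 3; hence corank 0.

0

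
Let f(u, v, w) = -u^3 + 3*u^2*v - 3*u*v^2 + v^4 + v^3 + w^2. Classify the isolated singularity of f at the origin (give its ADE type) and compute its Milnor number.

Type E_{6}, Milnor number mu = 6.

The Hessian of f at 0 has rank 1. Corank 2; j^3 = -(u - v)^3 is a perfect cube, so E-series; the 4-jet and mu = 6 give E_6.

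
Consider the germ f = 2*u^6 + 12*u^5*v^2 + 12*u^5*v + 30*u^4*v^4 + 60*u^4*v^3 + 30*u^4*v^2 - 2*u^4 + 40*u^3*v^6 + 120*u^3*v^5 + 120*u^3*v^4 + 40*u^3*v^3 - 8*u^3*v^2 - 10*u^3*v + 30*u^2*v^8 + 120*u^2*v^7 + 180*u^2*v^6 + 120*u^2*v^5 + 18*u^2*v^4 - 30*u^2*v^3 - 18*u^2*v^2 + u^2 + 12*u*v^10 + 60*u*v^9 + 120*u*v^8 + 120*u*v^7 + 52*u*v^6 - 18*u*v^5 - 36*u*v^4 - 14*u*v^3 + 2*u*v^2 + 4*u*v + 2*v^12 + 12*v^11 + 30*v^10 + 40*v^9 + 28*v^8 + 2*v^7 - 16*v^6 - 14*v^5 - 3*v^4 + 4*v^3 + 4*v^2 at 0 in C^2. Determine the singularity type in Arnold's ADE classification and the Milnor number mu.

Type A5, Milnor number mu = 5.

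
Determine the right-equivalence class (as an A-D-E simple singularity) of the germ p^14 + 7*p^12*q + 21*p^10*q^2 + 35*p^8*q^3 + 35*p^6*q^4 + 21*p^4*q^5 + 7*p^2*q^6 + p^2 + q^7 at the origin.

A_6

The Hessian of f at 0 is [[2, 0], [0, 0]] with rank 1, so corank 1. A Groebner basis of the Jacobian ideal J(f) in C{p,q} is {q^6, p}; counting standard monomials gives mu = 6. Corank 1: A-series; mu = 6 gives A_6.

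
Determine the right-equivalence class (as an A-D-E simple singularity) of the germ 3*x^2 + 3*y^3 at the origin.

A_2

The Hessian of f at 0 is [[6, 0], [0, 0]] with rank 1, so corank 1. A Groebner basis of the Jacobian ideal J(f) in C{x,y} is {y^2, x}; counting standard monomials gives mu = 2. Corank 1: A-series; mu = 2 gives A_2.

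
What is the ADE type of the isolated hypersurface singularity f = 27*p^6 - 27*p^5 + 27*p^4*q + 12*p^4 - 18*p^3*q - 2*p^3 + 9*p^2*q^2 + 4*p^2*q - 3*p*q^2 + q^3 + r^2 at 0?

The Hessian of f at 0 is [[0, 0, 0], [0, 0, 0], [0, 0, 2]] with rank 1, so corank 2. A Groebner basis of the Jacobian ideal J(f) in C{p,q,r} is {q^3, p^2 - 3*q^2/2, p*q - 3*q^2/2, r}; counting standard monomials gives mu = 4. Corank 2; j^3 = -(p - q)*(2*p^2 - 2*p*q + q^2) splits into three distinct lines over C (the quadratic factor has nonzero discriminant), so D_4.

D_4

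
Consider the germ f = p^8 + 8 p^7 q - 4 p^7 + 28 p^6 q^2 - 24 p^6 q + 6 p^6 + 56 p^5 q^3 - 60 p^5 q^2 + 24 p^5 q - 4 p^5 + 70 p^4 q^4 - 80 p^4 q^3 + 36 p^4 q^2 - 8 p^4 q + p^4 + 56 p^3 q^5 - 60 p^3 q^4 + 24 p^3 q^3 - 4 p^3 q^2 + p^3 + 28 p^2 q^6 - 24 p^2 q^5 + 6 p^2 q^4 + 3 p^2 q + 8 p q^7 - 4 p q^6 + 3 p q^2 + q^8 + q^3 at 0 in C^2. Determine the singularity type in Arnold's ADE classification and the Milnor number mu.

The Hessian of f at 0 is [[0, 0], [0, 0]] with rank 0, so corank 2. A Groebner basis of the Jacobian ideal J(f) in C{p,q} is {q^4, p*q^2 + 2*q^3/3, p^2 + 2*p*q + q^2}; counting standard monomials gives mu = 6. Corank 2; j^3 = (p + q)^3 is a perfect cube, so E-series; the 4-jet and mu = 6 give E_6.

Type E_{6}, Milnor number mu = 6.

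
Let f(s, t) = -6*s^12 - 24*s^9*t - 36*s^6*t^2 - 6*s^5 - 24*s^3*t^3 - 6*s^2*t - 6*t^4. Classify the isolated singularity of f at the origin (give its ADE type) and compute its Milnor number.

Type D_5, Milnor number mu = 5.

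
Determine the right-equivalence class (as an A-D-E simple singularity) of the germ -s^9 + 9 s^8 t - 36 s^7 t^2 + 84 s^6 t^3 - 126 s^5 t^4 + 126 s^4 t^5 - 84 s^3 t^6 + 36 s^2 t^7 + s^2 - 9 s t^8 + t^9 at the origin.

The Hessian of f at 0 has rank 1. Corank 1: A-series; mu = 8 gives A_8.

A_{8}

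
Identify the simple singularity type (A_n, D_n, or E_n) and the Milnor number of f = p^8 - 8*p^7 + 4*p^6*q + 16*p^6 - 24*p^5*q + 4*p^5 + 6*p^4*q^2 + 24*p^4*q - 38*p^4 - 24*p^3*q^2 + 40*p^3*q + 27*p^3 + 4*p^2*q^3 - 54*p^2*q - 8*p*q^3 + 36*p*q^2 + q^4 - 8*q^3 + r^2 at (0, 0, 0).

Type E6, Milnor number mu = 6.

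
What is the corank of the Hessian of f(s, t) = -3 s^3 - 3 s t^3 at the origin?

2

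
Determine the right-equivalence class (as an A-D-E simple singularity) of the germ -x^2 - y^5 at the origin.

The Hessian of f at 0 is [[-2, 0], [0, 0]] with rank 1, so corank 1. A Groebner basis of the Jacobian ideal J(f) in C{x,y} is {y^4, x}; counting standard monomials gives mu = 4. Corank 1: A-series; mu = 4 gives A_4.

A4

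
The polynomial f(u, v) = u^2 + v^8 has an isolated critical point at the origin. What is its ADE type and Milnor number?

Type A7, Milnor number mu = 7.

The Hessian of f at 0 is [[2, 0], [0, 0]] with rank 1, so corank 1. A Groebner basis of the Jacobian ideal J(f) in C{u,v} is {v^7, u}; counting standard monomials gives mu = 7. Corank 1: A-series; mu = 7 gives A_7.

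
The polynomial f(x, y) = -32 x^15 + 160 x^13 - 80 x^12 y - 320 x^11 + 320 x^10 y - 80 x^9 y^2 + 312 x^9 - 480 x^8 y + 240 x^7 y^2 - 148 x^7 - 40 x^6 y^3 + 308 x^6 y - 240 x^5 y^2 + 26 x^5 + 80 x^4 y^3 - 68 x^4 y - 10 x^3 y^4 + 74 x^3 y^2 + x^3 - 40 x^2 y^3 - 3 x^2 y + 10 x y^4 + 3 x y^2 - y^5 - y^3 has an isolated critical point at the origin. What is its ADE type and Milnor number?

Type E8, Milnor number mu = 8.

The Hessian of f at 0 has rank 0. Corank 2; j^3 = (x - y)^3 is a perfect cube, so E-series; the 5-jet and mu = 8 give E_8.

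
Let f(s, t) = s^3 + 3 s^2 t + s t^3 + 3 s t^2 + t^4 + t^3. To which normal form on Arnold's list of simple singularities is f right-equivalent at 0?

E_7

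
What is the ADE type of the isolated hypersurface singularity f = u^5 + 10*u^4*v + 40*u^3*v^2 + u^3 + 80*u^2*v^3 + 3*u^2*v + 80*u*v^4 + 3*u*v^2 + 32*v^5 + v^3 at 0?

E_{8}

The Hessian of f at 0 has rank 0. Corank 2; j^3 = (u + v)^3 is a perfect cube, so E-series; the 5-jet and mu = 8 give E_8.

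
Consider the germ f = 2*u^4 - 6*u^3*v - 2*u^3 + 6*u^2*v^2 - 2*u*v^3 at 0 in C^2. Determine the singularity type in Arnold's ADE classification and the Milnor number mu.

Type E_7, Milnor number mu = 7.

The Hessian of f at 0 has rank 0. Corank 2; j^3 = -2*u^3 is a perfect cube, so E-series; the 4-jet and mu = 7 give E_7.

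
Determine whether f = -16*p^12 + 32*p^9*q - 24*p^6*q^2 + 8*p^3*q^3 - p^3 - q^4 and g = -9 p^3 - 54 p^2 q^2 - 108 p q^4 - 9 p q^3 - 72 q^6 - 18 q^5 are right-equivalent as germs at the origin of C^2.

No.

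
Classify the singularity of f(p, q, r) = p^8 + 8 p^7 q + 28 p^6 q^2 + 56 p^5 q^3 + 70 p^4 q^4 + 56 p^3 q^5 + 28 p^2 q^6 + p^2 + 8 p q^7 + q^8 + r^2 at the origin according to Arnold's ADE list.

A_{7}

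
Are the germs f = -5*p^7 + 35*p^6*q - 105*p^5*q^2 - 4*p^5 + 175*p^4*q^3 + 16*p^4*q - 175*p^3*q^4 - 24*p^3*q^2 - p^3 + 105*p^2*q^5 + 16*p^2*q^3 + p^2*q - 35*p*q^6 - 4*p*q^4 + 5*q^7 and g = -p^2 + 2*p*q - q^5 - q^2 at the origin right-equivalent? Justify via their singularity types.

The Hessian of f at 0 is [[0, 0], [0, 0]] with rank 0, so corank 2. A Groebner basis of the Jacobian ideal J(f) in C{p,q} is {2*p^2/3 + p*q^3, 19*p^2/6 - p*q/2 + q^4, p^3, p^2*q}; counting standard monomials gives mu = 8. Corank 2; j^3 = -p^2*(p - q) has shape L^2 M (L != M), so D-series; mu = 8 gives D_8. The Hessian of g at 0 is [[-2, 2], [2, -2]] with rank 1, so corank 1. A Groebner basis of the Jacobian ideal J(g) in C{p,q} is {q^4, p - q}; counting standard monomials gives mu = 4. Corank 1: A-series; mu = 4 gives A_4. f is D_8 but g is A_4, hence not right-equivalent.

No.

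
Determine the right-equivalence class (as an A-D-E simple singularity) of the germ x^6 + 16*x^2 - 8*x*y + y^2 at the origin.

A_5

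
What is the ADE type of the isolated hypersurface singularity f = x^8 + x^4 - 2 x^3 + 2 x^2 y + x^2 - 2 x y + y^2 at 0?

The Hessian of f at 0 has rank 1. Corank 1: A-series; mu = 7 gives A_7.

A_7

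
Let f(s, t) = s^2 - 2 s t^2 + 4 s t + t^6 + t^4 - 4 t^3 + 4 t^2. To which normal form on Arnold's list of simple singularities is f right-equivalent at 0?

A_{5}

The Hessian of f at 0 has rank 1. Corank 1: A-series; mu = 5 gives A_5.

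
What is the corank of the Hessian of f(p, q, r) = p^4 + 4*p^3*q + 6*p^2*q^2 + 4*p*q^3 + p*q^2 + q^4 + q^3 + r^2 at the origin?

2

Hessian at 0 has rank 1.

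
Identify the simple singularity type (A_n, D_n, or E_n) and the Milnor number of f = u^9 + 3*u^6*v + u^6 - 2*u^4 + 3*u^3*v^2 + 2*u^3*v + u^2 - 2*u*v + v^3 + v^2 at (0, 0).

The Hessian of f at 0 is [[2, -2], [-2, 2]] with rank 1, so corank 1. A Groebner basis of the Jacobian ideal J(f) in C{u,v} is {v^2, u - v}; counting standard monomials gives mu = 2. Corank 1: A-series; mu = 2 gives A_2.

Type A_{2}, Milnor number mu = 2.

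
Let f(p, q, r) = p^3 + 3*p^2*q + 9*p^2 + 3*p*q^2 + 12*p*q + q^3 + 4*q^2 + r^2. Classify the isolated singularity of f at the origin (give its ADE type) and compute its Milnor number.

The Hessian of f at 0 is [[18, 12, 0], [12, 8, 0], [0, 0, 2]] with rank 2, so corank 1. A Groebner basis of the Jacobian ideal J(f) in C{p,q,r} is {q^2, p + 2*q/3, r}; counting standard monomials gives mu = 2. Corank 1: A-series; mu = 2 gives A_2.

Type A_2, Milnor number mu = 2.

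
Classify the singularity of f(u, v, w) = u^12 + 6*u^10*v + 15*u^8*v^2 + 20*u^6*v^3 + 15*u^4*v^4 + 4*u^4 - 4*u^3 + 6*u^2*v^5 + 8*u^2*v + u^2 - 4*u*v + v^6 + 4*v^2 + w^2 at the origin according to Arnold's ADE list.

A_5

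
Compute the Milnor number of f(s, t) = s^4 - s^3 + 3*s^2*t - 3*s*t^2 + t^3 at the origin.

6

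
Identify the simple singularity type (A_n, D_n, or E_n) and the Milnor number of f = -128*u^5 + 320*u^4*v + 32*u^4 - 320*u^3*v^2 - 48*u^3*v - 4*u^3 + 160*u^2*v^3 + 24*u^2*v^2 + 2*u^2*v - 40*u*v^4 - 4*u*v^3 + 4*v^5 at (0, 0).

Type D_6, Milnor number mu = 6.

The Hessian of f at 0 has rank 0. Corank 2; j^3 = -2*u^2*(2*u - v) has shape L^2 M (L != M), so D-series; mu = 6 gives D_6.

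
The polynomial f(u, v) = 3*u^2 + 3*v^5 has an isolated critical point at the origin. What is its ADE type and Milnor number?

Type A_{4}, Milnor number mu = 4.

The Hessian of f at 0 has rank 1. Corank 1: A-series; mu = 4 gives A_4.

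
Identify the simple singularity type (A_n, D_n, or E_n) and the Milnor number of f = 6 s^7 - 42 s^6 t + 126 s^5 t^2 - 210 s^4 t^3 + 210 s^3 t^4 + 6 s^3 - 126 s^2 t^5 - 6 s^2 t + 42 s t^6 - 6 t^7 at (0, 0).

Type D8, Milnor number mu = 8.

The Hessian of f at 0 is [[0, 0], [0, 0]] with rank 0, so corank 2. A Groebner basis of the Jacobian ideal J(f) in C{s,t} is {s*t/7 + t^6, s*t^2, s^2 - s*t}; counting standard monomials gives mu = 8. Corank 2; j^3 = 6*s^2*(s - t) has shape L^2 M (L != M), so D-series; mu = 8 gives D_8.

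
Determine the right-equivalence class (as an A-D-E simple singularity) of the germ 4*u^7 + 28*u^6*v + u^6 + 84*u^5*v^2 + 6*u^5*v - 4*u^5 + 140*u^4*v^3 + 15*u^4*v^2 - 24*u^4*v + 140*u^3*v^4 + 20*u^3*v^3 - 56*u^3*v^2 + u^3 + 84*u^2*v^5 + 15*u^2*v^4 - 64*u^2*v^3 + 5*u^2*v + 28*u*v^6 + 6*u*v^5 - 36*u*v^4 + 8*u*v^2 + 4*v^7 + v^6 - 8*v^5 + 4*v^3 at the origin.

D_7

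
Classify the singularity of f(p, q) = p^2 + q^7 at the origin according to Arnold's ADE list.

A_6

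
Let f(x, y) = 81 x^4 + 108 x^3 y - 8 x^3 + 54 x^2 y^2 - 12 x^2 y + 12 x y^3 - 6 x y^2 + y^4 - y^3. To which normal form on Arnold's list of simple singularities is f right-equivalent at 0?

E6

The Hessian of f at 0 has rank 0. Corank 2; j^3 = -(2*x + y)^3 is a perfect cube, so E-series; the 4-jet and mu = 6 give E_6.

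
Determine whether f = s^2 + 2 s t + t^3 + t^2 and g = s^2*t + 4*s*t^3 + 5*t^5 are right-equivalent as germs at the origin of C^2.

No.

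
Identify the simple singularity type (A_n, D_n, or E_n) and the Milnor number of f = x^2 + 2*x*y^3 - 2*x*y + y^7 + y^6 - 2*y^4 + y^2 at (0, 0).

Type A_{6}, Milnor number mu = 6.

The Hessian of f at 0 has rank 1. Corank 1: A-series; mu = 6 gives A_6.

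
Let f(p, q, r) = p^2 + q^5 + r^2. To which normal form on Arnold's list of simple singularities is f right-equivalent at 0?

A_{4}

The Hessian of f at 0 has rank 2. Corank 1: A-series; mu = 4 gives A_4.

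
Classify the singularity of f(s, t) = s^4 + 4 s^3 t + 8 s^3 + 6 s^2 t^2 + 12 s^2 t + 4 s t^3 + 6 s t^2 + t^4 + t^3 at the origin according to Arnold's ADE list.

The Hessian of f at 0 has rank 0. Corank 2; j^3 = (2*s + t)^3 is a perfect cube, so E-series; the 4-jet and mu = 6 give E_6.

E6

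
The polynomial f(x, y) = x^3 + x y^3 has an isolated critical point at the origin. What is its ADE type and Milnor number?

Type E7, Milnor number mu = 7.

The Hessian of f at 0 is [[0, 0], [0, 0]] with rank 0, so corank 2. A Groebner basis of the Jacobian ideal J(f) in C{x,y} is {x^3, x*y^2, 3*x^2 + y^3}; counting standard monomials gives mu = 7. Corank 2; j^3 = x^3 is a perfect cube, so E-series; the 4-jet and mu = 7 give E_7.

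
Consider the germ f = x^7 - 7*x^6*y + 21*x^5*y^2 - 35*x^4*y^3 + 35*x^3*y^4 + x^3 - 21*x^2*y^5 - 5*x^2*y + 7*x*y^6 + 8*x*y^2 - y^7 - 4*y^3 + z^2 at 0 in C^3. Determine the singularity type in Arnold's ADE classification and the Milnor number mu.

Type D8, Milnor number mu = 8.

The Hessian of f at 0 has rank 1. Corank 2; j^3 = (x - 2*y)^2*(x - y) has shape L^2 M (L != M), so D-series; mu = 8 gives D_8.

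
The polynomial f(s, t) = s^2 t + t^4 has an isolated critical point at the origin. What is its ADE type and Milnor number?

The Hessian of f at 0 has rank 0. Corank 2; j^3 = s^2*t has shape L^2 M (L != M), so D-series; mu = 5 gives D_5.

Type D_5, Milnor number mu = 5.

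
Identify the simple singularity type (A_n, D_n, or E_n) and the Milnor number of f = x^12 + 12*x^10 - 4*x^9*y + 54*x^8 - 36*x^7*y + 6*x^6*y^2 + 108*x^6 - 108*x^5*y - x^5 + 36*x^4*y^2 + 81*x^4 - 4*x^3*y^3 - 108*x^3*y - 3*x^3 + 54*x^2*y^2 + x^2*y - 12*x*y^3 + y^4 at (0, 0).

The Hessian of f at 0 has rank 0. Corank 2; j^3 = -x^2*(3*x - y) has shape L^2 M (L != M), so D-series; mu = 5 gives D_5.

Type D_5, Milnor number mu = 5.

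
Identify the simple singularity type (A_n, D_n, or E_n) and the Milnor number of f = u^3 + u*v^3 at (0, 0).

The Hessian of f at 0 is [[0, 0], [0, 0]] with rank 0, so corank 2. A Groebner basis of the Jacobian ideal J(f) in C{u,v} is {u^3, u*v^2, 3*u^2 + v^3}; counting standard monomials gives mu = 7. Corank 2; j^3 = u^3 is a perfect cube, so E-series; the 4-jet and mu = 7 give E_7.

Type E_7, Milnor number mu = 7.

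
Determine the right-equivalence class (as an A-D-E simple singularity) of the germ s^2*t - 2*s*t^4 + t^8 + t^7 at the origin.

D_9

The Hessian of f at 0 has rank 0. Corank 2; j^3 = s^2*t has shape L^2 M (L != M), so D-series; mu = 9 gives D_9.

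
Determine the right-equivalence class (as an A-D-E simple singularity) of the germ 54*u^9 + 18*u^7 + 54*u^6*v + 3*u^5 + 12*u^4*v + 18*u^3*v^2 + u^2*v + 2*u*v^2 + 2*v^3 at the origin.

The Hessian of f at 0 has rank 0. Corank 2; j^3 = v*(u^2 + 2*u*v + 2*v^2) splits into three distinct lines over C (the quadratic factor has nonzero discriminant), so D_4.

D4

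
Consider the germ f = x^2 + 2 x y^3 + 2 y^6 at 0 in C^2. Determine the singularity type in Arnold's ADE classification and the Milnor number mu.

Type A_{5}, Milnor number mu = 5.

The Hessian of f at 0 has rank 1. Corank 1: A-series; mu = 5 gives A_5.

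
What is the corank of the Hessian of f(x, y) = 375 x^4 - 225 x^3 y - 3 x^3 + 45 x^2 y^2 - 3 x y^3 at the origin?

2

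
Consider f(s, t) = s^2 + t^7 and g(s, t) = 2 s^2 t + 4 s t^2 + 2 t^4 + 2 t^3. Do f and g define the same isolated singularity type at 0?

No.

The Hessian of f at 0 is [[2, 0], [0, 0]] with rank 1, so corank 1. A Groebner basis of the Jacobian ideal J(f) in C{s,t} is {t^6, s}; counting standard monomials gives mu = 6. Corank 1: A-series; mu = 6 gives A_6. The Hessian of g at 0 is [[0, 0], [0, 0]] with rank 0, so corank 2. A Groebner basis of the Jacobian ideal J(g) in C{s,t} is {s^3 - s^2/4 + t^2/4, s^2/4 + t^3 - t^2/4, s*t + t^2}; counting standard monomials gives mu = 5. Corank 2; j^3 = 2*t*(s + t)^2 has shape L^2 M (L != M), so D-series; mu = 5 gives D_5. f is A_6 but g is D_5, hence not right-equivalent.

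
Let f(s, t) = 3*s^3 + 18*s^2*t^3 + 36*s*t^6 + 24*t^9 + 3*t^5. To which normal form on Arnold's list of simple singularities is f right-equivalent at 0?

E_{8}

The Hessian of f at 0 is [[0, 0], [0, 0]] with rank 0, so corank 2. A Groebner basis of the Jacobian ideal J(f) in C{s,t} is {s^2/4 + s*t^3, t^4, s^3, s^2*t}; counting standard monomials gives mu = 8. Corank 2; j^3 = 3*s^3 is a perfect cube, so E-series; the 5-jet and mu = 8 give E_8.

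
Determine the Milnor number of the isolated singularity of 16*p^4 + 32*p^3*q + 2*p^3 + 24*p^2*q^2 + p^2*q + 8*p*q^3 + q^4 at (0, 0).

5

The Hessian of f at 0 has rank 0. Corank 2; j^3 = p^2*(2*p + q) has shape L^2 M (L != M), so D-series; mu = 5 gives D_5.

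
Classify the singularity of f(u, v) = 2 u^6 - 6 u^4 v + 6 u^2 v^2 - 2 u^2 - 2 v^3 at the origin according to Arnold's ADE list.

The Hessian of f at 0 has rank 1. Corank 1: A-series; mu = 2 gives A_2.

A2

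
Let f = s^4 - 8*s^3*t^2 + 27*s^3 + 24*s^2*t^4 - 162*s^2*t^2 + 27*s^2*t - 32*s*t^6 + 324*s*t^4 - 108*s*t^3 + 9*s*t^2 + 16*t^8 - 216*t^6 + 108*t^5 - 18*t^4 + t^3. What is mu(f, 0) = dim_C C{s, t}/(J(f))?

6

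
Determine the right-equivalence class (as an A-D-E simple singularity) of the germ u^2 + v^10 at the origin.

The Hessian of f at 0 has rank 1. Corank 1: A-series; mu = 9 gives A_9.

A_{9}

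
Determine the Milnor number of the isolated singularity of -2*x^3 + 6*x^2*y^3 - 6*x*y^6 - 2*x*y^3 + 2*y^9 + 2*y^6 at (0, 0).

7

The Hessian of f at 0 has rank 0. Corank 2; j^3 = -2*x^3 is a perfect cube, so E-series; the 4-jet and mu = 7 give E_7.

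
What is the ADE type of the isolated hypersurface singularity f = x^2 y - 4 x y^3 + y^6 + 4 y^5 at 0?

D_{7}

The Hessian of f at 0 has rank 0. Corank 2; j^3 = x^2*y has shape L^2 M (L != M), so D-series; mu = 7 gives D_7.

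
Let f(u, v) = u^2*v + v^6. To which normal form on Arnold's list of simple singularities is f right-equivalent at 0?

D_{7}

The Hessian of f at 0 is [[0, 0], [0, 0]] with rank 0, so corank 2. A Groebner basis of the Jacobian ideal J(f) in C{u,v} is {u^2/6 + v^5, u^3, u*v}; counting standard monomials gives mu = 7. Corank 2; j^3 = u^2*v has shape L^2 M (L != M), so D-series; mu = 7 gives D_7.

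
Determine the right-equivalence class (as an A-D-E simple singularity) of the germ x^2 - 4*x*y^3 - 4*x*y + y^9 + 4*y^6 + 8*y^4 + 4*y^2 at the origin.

A_8

The Hessian of f at 0 is [[2, -4], [-4, 8]] with rank 1, so corank 1. A Groebner basis of the Jacobian ideal J(f) in C{x,y} is {x^2*y^2 - 2*x^2 + 6*x*y - 4*y^2, x^3 - 6*x^2*y + 12*x*y^2 - 4*x + 8*y, -x/2 + y^3 + y}; counting standard monomials gives mu = 8. Corank 1: A-series; mu = 8 gives A_8.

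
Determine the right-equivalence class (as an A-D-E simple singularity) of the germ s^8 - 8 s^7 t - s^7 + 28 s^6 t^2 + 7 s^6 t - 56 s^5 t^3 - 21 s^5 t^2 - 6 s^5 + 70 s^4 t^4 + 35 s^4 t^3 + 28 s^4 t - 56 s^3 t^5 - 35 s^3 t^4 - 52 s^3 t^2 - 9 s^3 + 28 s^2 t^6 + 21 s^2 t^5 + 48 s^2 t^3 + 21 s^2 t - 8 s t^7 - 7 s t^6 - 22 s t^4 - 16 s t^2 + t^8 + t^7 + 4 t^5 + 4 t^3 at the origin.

D9

The Hessian of f at 0 is [[0, 0], [0, 0]] with rank 0, so corank 2. A Groebner basis of the Jacobian ideal J(f) in C{s,t} is {s^2*t^2 - 1440*s^2*t - 432*s^2 + 1920*s*t^2 + 540*s*t - 640*t^3 - 168*t^2, -1944*s^2*t - 567*s^2 + s*t^3 + 2592*s*t^2 + 702*s*t - 864*t^3 - 216*t^2, -2592*s^2*t - 729*s^2 + 3456*s*t^2 + 891*s*t + t^4 - 1152*t^3 - 270*t^2, s^3 - 2*s^2*t + 4*s*t^2/3 - 8*t^3/27}; counting standard monomials gives mu = 9. Corank 2; j^3 = -(s - t)*(3*s - 2*t)^2 has shape L^2 M (L != M), so D-series; mu = 9 gives D_9.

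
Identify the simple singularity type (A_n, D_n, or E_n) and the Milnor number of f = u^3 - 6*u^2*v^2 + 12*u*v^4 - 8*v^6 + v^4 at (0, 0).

Type E_{6}, Milnor number mu = 6.

The Hessian of f at 0 is [[0, 0], [0, 0]] with rank 0, so corank 2. A Groebner basis of the Jacobian ideal J(f) in C{u,v} is {u^3, u^2*v, -u^2/4 + u*v^2, v^3}; counting standard monomials gives mu = 6. Corank 2; j^3 = u^3 is a perfect cube, so E-series; the 4-jet and mu = 6 give E_6.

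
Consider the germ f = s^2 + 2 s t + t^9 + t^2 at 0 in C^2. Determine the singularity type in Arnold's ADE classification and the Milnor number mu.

The Hessian of f at 0 is [[2, 2], [2, 2]] with rank 1, so corank 1. A Groebner basis of the Jacobian ideal J(f) in C{s,t} is {t^8, s + t}; counting standard monomials gives mu = 8. Corank 1: A-series; mu = 8 gives A_8.

Type A8, Milnor number mu = 8.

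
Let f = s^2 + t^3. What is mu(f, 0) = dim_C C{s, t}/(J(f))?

The Hessian of f at 0 has rank 1. Corank 1: A-series; mu = 2 gives A_2.

2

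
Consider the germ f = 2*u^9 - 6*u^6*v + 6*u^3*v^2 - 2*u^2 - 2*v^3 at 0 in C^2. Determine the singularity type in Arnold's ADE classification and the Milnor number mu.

The Hessian of f at 0 is [[-4, 0], [0, 0]] with rank 1, so corank 1. A Groebner basis of the Jacobian ideal J(f) in C{u,v} is {v^2, u}; counting standard monomials gives mu = 2. Corank 1: A-series; mu = 2 gives A_2.

Type A_2, Milnor number mu = 2.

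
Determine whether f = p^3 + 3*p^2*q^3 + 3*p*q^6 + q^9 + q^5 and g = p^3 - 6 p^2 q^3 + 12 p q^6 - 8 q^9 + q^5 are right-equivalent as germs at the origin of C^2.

Yes.

The Hessian of f at 0 has rank 0. Corank 2; j^3 = p^3 is a perfect cube, so E-series; the 5-jet and mu = 8 give E_8. The Hessian of g at 0 has rank 0. Corank 2; j^3 = p^3 is a perfect cube, so E-series; the 5-jet and mu = 8 give E_8. Both have type E_8, hence right-equivalent.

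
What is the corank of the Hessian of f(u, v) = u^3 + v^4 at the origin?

The Hessian at 0 is [[0, 0], [0, 0]] of rank 0; hence corank 2.

2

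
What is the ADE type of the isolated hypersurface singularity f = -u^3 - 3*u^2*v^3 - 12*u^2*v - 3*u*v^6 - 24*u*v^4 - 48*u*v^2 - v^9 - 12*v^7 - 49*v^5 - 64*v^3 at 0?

The Hessian of f at 0 is [[0, 0], [0, 0]] with rank 0, so corank 2. A Groebner basis of the Jacobian ideal J(f) in C{u,v} is {u^2/2 + u*v^3 + 4*u*v + 8*v^2, v^4, u^3 - 48*u*v^2 - 128*v^3, u^2*v + 8*u*v^2 + 16*v^3}; counting standard monomials gives mu = 8. Corank 2; j^3 = -(u + 4*v)^3 is a perfect cube, so E-series; the 5-jet and mu = 8 give E_8.

E_8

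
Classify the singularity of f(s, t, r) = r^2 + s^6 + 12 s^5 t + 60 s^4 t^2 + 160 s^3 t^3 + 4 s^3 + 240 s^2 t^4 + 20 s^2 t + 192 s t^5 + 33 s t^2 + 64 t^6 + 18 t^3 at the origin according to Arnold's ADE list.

The Hessian of f at 0 is [[0, 0, 0], [0, 0, 0], [0, 0, 2]] with rank 1, so corank 2. A Groebner basis of the Jacobian ideal J(f) in C{s,t,r} is {-32*s*t/3 + t^5 - 16*t^2, s*t^2 + 3*t^3/2, s^2 + 7*s*t/2 + 3*t^2, r}; counting standard monomials gives mu = 7. Corank 2; j^3 = (s + 2*t)*(2*s + 3*t)^2 has shape L^2 M (L != M), so D-series; mu = 7 gives D_7.

D7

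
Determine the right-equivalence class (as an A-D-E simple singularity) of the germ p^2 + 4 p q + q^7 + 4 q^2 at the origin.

The Hessian of f at 0 has rank 1. Corank 1: A-series; mu = 6 gives A_6.

A_{6}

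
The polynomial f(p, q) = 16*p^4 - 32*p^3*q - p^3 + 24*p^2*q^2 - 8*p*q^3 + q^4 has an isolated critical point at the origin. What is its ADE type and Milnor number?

The Hessian of f at 0 has rank 0. Corank 2; j^3 = -p^3 is a perfect cube, so E-series; the 4-jet and mu = 6 give E_6.

Type E_{6}, Milnor number mu = 6.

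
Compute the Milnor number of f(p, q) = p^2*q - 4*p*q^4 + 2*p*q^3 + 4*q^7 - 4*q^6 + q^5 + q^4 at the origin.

The Hessian of f at 0 is [[0, 0], [0, 0]] with rank 0, so corank 2. A Groebner basis of the Jacobian ideal J(f) in C{p,q} is {p*q^2, p*q + q^3, p^2 - 4*p*q}; counting standard monomials gives mu = 5. Corank 2; j^3 = p^2*q has shape L^2 M (L != M), so D-series; mu = 5 gives D_5.

5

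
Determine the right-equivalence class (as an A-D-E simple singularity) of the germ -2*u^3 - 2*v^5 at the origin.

The Hessian of f at 0 is [[0, 0], [0, 0]] with rank 0, so corank 2. A Groebner basis of the Jacobian ideal J(f) in C{u,v} is {v^4, u^2}; counting standard monomials gives mu = 8. Corank 2; j^3 = -2*u^3 is a perfect cube, so E-series; the 5-jet and mu = 8 give E_8.

E_8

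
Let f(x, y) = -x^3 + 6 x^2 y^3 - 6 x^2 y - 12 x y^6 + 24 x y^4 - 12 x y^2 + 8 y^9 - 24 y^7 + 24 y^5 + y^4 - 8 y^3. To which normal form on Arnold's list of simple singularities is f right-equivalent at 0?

E_{6}

The Hessian of f at 0 has rank 0. Corank 2; j^3 = -(x + 2*y)^3 is a perfect cube, so E-series; the 4-jet and mu = 6 give E_6.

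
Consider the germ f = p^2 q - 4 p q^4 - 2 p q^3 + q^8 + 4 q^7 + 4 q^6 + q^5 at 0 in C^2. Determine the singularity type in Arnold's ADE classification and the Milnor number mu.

Type D_{9}, Milnor number mu = 9.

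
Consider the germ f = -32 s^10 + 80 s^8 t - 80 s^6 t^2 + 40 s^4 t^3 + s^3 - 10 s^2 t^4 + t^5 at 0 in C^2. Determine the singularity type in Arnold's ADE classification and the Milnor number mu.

Type E_{8}, Milnor number mu = 8.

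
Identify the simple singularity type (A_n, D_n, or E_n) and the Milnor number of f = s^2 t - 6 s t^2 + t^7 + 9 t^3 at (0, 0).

Type D_{8}, Milnor number mu = 8.

The Hessian of f at 0 has rank 0. Corank 2; j^3 = t*(s - 3*t)^2 has shape L^2 M (L != M), so D-series; mu = 8 gives D_8.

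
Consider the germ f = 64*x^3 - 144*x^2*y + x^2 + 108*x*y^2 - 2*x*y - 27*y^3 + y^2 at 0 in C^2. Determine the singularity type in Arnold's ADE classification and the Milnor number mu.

Type A_{2}, Milnor number mu = 2.

The Hessian of f at 0 has rank 1. Corank 1: A-series; mu = 2 gives A_2.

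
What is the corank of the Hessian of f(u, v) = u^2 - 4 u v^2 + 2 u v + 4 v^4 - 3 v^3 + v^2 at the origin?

1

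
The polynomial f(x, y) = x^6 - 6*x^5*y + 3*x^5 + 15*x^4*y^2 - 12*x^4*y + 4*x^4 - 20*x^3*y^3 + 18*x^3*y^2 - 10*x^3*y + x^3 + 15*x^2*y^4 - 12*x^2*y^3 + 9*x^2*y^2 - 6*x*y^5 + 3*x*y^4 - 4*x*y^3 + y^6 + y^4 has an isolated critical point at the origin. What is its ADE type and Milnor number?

The Hessian of f at 0 has rank 0. Corank 2; j^3 = x^3 is a perfect cube, so E-series; the 4-jet and mu = 6 give E_6.

Type E6, Milnor number mu = 6.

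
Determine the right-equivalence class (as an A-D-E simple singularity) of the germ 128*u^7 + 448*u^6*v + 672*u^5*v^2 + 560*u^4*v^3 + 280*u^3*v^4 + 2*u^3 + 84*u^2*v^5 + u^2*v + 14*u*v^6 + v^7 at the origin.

D_8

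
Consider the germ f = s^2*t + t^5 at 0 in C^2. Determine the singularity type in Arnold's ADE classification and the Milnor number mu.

The Hessian of f at 0 is [[0, 0], [0, 0]] with rank 0, so corank 2. A Groebner basis of the Jacobian ideal J(f) in C{s,t} is {s^2/5 + t^4, s^3, s*t}; counting standard monomials gives mu = 6. Corank 2; j^3 = s^2*t has shape L^2 M (L != M), so D-series; mu = 6 gives D_6.

Type D_6, Milnor number mu = 6.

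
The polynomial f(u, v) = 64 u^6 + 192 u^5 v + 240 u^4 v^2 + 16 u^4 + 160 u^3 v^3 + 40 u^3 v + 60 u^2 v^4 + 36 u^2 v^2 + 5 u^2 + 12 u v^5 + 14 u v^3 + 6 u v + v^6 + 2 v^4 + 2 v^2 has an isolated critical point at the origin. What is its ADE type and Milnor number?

Type A_{1}, Milnor number mu = 1.

The Hessian of f at 0 is [[10, 6], [6, 4]] with rank 2, so corank 0. A Groebner basis of the Jacobian ideal J(f) in C{u,v} is {u, v}; counting standard monomials gives mu = 1. Corank 0: nondegenerate Morse point, so A_1.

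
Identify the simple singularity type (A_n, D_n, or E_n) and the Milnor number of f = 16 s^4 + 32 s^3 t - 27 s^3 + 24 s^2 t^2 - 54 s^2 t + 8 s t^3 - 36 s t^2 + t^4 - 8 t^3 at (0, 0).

The Hessian of f at 0 is [[0, 0], [0, 0]] with rank 0, so corank 2. A Groebner basis of the Jacobian ideal J(f) in C{s,t} is {t^4, s*t^2 + 11*t^3/18, s^2 + 4*s*t/3 + 4*t^2/9}; counting standard monomials gives mu = 6. Corank 2; j^3 = -(3*s + 2*t)^3 is a perfect cube, so E-series; the 4-jet and mu = 6 give E_6.

Type E6, Milnor number mu = 6.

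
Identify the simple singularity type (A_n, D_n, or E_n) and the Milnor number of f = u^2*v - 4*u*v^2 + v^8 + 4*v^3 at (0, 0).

Type D_{9}, Milnor number mu = 9.

The Hessian of f at 0 has rank 0. Corank 2; j^3 = v*(u - 2*v)^2 has shape L^2 M (L != M), so D-series; mu = 9 gives D_9.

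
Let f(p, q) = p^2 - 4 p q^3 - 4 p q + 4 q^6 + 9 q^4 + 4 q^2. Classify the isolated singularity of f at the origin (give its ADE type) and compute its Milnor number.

The Hessian of f at 0 has rank 1. Corank 1: A-series; mu = 3 gives A_3.

Type A_3, Milnor number mu = 3.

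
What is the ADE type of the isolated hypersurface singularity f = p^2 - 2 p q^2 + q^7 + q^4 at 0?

A_{6}

The Hessian of f at 0 is [[2, 0], [0, 0]] with rank 1, so corank 1. A Groebner basis of the Jacobian ideal J(f) in C{p,q} is {p^3, -p + q^2}; counting standard monomials gives mu = 6. Corank 1: A-series; mu = 6 gives A_6.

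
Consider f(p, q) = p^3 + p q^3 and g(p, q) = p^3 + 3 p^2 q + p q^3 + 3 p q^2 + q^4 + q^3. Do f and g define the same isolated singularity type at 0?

Yes.

The Hessian of f at 0 is [[0, 0], [0, 0]] with rank 0, so corank 2. A Groebner basis of the Jacobian ideal J(f) in C{p,q} is {p^3, p*q^2, 3*p^2 + q^3}; counting standard monomials gives mu = 7. Corank 2; j^3 = p^3 is a perfect cube, so E-series; the 4-jet and mu = 7 give E_7. The Hessian of g at 0 is [[0, 0], [0, 0]] with rank 0, so corank 2. A Groebner basis of the Jacobian ideal J(g) in C{p,q} is {p^3 + 3*p^2*q + 6*p^2 + 12*p*q + 6*q^2, -3*p^2 + p*q^2 - 6*p*q - 3*q^2, 3*p^2 + 6*p*q + q^3 + 3*q^2}; counting standard monomials gives mu = 7. Corank 2; j^3 = (p + q)^3 is a perfect cube, so E-series; the 4-jet and mu = 7 give E_7. Both have type E_7, hence right-equivalent.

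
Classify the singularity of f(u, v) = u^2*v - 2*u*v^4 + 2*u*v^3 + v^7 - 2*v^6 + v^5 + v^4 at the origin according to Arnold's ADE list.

D5

The Hessian of f at 0 has rank 0. Corank 2; j^3 = u^2*v has shape L^2 M (L != M), so D-series; mu = 5 gives D_5.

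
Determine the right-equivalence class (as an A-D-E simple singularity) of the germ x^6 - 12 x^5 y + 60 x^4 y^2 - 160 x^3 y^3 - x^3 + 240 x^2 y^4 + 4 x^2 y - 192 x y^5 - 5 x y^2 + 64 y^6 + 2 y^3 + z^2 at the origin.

The Hessian of f at 0 has rank 1. Corank 2; j^3 = -(x - 2*y)*(x - y)^2 has shape L^2 M (L != M), so D-series; mu = 7 gives D_7.

D_7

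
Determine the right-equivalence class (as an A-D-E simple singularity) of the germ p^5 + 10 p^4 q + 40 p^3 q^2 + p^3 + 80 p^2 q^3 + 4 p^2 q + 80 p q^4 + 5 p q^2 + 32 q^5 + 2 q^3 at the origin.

D6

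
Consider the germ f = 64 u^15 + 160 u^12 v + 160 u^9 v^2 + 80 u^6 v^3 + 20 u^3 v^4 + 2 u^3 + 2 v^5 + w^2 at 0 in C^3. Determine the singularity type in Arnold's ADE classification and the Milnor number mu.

Type E_{8}, Milnor number mu = 8.

The Hessian of f at 0 is [[0, 0, 0], [0, 0, 0], [0, 0, 2]] with rank 1, so corank 2. A Groebner basis of the Jacobian ideal J(f) in C{u,v,w} is {v^4, u^2, w}; counting standard monomials gives mu = 8. Corank 2; j^3 = 2*u^3 is a perfect cube, so E-series; the 5-jet and mu = 8 give E_8.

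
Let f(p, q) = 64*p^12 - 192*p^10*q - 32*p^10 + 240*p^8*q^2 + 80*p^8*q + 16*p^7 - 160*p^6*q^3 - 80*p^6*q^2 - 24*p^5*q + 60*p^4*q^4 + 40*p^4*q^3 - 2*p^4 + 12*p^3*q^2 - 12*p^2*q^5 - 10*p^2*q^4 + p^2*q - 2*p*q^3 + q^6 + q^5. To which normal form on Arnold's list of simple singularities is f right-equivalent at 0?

The Hessian of f at 0 has rank 0. Corank 2; j^3 = p^2*q has shape L^2 M (L != M), so D-series; mu = 7 gives D_7.

D_{7}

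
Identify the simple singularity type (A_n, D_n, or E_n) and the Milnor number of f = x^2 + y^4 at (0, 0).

Type A_{3}, Milnor number mu = 3.

The Hessian of f at 0 has rank 1. Corank 1: A-series; mu = 3 gives A_3.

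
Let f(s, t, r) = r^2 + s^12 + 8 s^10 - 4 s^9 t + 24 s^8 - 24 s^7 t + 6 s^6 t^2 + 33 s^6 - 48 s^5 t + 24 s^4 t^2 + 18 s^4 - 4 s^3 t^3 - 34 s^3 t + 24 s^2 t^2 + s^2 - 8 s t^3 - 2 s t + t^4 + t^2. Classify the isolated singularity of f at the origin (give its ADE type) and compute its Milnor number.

Type A3, Milnor number mu = 3.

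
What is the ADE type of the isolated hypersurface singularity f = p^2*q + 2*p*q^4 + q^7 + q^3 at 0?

D4

The Hessian of f at 0 has rank 0. Corank 2; j^3 = q*(p^2 + q^2) splits into three distinct lines over C (the quadratic factor has nonzero discriminant), so D_4.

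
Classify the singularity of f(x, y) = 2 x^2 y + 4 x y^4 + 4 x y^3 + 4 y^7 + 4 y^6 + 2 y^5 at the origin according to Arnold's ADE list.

D8

The Hessian of f at 0 has rank 0. Corank 2; j^3 = 2*x^2*y has shape L^2 M (L != M), so D-series; mu = 8 gives D_8.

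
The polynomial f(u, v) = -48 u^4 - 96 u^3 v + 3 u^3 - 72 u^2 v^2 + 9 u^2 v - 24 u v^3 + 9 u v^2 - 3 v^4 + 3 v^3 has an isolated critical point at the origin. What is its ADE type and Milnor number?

The Hessian of f at 0 has rank 0. Corank 2; j^3 = 3*(u + v)^3 is a perfect cube, so E-series; the 4-jet and mu = 6 give E_6.

Type E_6, Milnor number mu = 6.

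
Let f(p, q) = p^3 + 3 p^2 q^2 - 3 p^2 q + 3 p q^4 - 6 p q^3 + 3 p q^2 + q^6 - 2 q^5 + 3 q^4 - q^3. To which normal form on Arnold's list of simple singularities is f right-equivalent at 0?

The Hessian of f at 0 has rank 0. Corank 2; j^3 = (p - q)^3 is a perfect cube, so E-series; the 5-jet and mu = 8 give E_8.

E8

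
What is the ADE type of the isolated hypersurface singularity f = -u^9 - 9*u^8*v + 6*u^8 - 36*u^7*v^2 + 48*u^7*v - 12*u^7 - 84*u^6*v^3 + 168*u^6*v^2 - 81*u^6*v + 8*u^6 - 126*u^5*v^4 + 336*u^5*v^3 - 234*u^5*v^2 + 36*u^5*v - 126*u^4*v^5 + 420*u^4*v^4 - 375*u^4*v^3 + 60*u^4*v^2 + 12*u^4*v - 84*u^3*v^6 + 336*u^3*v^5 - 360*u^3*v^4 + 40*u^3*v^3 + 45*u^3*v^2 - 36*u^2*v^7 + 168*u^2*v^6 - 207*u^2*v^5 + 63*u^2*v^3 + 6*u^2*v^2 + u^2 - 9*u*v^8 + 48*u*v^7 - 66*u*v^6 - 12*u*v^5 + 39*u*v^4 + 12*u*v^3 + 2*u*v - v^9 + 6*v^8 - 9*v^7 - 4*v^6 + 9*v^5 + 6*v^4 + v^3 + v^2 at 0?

A_2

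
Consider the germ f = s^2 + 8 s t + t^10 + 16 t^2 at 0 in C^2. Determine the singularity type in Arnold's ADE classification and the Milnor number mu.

Type A_{9}, Milnor number mu = 9.

The Hessian of f at 0 has rank 1. Corank 1: A-series; mu = 9 gives A_9.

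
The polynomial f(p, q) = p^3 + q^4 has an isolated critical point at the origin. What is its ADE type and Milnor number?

The Hessian of f at 0 has rank 0. Corank 2; j^3 = p^3 is a perfect cube, so E-series; the 4-jet and mu = 6 give E_6.

Type E6, Milnor number mu = 6.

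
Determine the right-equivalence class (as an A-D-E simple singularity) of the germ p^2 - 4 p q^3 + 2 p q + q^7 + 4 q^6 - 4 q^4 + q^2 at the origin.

A6

The Hessian of f at 0 has rank 1. Corank 1: A-series; mu = 6 gives A_6.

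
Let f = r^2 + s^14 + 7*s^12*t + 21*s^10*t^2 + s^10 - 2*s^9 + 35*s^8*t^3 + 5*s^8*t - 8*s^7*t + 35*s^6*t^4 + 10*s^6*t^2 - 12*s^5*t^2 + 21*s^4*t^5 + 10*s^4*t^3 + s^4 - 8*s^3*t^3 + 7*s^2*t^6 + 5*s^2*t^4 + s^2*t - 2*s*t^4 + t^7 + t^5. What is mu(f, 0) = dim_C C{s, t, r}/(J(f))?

The Hessian of f at 0 is [[0, 0, 0], [0, 0, 0], [0, 0, 2]] with rank 1, so corank 2. A Groebner basis of the Jacobian ideal J(f) in C{s,t,r} is {-s*t + t^4, s*t^2, s^2 + 5*s*t, r}; counting standard monomials gives mu = 6. Corank 2; j^3 = s^2*t has shape L^2 M (L != M), so D-series; mu = 6 gives D_6.

6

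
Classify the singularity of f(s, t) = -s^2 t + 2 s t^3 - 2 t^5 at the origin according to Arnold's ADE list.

D_{6}

The Hessian of f at 0 is [[0, 0], [0, 0]] with rank 0, so corank 2. A Groebner basis of the Jacobian ideal J(f) in C{s,t} is {s^3, s^2*t, s^2/4 + s*t^2, -s*t + t^3}; counting standard monomials gives mu = 6. Corank 2; j^3 = -s^2*t has shape L^2 M (L != M), so D-series; mu = 6 gives D_6.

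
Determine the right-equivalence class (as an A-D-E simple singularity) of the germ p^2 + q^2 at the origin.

The Hessian of f at 0 is [[2, 0], [0, 2]] with rank 2, so corank 0. A Groebner basis of the Jacobian ideal J(f) in C{p,q} is {p, q}; counting standard monomials gives mu = 1. Corank 0: nondegenerate Morse point, so A_1.

A1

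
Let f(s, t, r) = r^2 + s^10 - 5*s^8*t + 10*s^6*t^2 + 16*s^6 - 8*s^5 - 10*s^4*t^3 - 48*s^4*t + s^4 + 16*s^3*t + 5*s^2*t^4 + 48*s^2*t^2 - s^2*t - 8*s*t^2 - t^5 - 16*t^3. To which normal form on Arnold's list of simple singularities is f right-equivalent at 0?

D6

The Hessian of f at 0 is [[0, 0, 0], [0, 0, 0], [0, 0, 2]] with rank 1, so corank 2. A Groebner basis of the Jacobian ideal J(f) in C{s,t,r} is {s^3 - 1024*s^2/4091 - 4101*s*t/4091 - 20*t^2/4091, s^2*t - s*t/4 - t^2, 64*s^2/4091 + s*t^2 + 12283*s*t/65456 + 8187*t^2/16364, -32*s^2/4091 - 20475*s*t/261824 + t^3 - 12283*t^2/65456, r}; counting standard monomials gives mu = 6. Corank 2; j^3 = -t*(s + 4*t)^2 has shape L^2 M (L != M), so D-series; mu = 6 gives D_6.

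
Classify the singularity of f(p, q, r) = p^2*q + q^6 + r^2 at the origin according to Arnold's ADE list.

D_7

The Hessian of f at 0 is [[0, 0, 0], [0, 0, 0], [0, 0, 2]] with rank 1, so corank 2. A Groebner basis of the Jacobian ideal J(f) in C{p,q,r} is {p^2/6 + q^5, p^3, p*q, r}; counting standard monomials gives mu = 7. Corank 2; j^3 = p^2*q has shape L^2 M (L != M), so D-series; mu = 7 gives D_7.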